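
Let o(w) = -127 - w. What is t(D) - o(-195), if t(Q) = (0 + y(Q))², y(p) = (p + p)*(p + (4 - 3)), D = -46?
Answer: 17139532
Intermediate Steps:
y(p) = 2*p*(1 + p) (y(p) = (2*p)*(p + 1) = (2*p)*(1 + p) = 2*p*(1 + p))
t(Q) = 4*Q²*(1 + Q)² (t(Q) = (0 + 2*Q*(1 + Q))² = (2*Q*(1 + Q))² = 4*Q²*(1 + Q)²)
t(D) - o(-195) = 4*(-46)²*(1 - 46)² - (-127 - 1*(-195)) = 4*2116*(-45)² - (-127 + 195) = 4*2116*2025 - 1*68 = 17139600 - 68 = 17139532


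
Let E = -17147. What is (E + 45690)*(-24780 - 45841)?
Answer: -2015735203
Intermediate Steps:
(E + 45690)*(-24780 - 45841) = (-17147 + 45690)*(-24780 - 45841) = 28543*(-70621) = -2015735203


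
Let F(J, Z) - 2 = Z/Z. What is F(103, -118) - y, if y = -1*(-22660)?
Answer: -22657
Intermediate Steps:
F(J, Z) = 3 (F(J, Z) = 2 + Z/Z = 2 + 1 = 3)
y = 22660
F(103, -118) - y = 3 - 1*22660 = 3 - 22660 = -22657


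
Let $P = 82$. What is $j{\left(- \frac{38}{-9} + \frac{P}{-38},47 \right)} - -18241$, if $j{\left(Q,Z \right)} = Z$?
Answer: $18288$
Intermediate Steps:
$j{\left(- \frac{38}{-9} + \frac{P}{-38},47 \right)} - -18241 = 47 - -18241 = 47 + 18241 = 18288$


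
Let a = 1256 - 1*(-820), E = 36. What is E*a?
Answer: 74736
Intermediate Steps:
a = 2076 (a = 1256 + 820 = 2076)
E*a = 36*2076 = 74736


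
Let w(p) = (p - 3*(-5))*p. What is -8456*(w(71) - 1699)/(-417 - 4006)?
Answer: 37265592/4423 ≈ 8425.4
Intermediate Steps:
w(p) = p*(15 + p) (w(p) = (p + 15)*p = (15 + p)*p = p*(15 + p))
-8456*(w(71) - 1699)/(-417 - 4006) = -8456*(71*(15 + 71) - 1699)/(-417 - 4006) = -8456/((-4423/(71*86 - 1699))) = -8456/((-4423/(6106 - 1699))) = -8456/((-4423/4407)) = -8456/((-4423*1/4407)) = -8456/(-4423/4407) = -8456*(-4407/4423) = 37265592/4423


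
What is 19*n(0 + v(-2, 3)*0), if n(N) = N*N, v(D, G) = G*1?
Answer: 0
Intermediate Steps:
v(D, G) = G
n(N) = N²
19*n(0 + v(-2, 3)*0) = 19*(0 + 3*0)² = 19*(0 + 0)² = 19*0² = 19*0 = 0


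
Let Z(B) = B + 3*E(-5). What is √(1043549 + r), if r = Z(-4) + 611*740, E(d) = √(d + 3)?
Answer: √(1495685 + 3*I*√2) ≈ 1223.0 + 0.e-3*I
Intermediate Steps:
E(d) = √(3 + d)
Z(B) = B + 3*I*√2 (Z(B) = B + 3*√(3 - 5) = B + 3*√(-2) = B + 3*(I*√2) = B + 3*I*√2)
r = 452136 + 3*I*√2 (r = (-4 + 3*I*√2) + 611*740 = (-4 + 3*I*√2) + 452140 = 452136 + 3*I*√2 ≈ 4.5214e+5 + 4.2426*I)
√(1043549 + r) = √(1043549 + (452136 + 3*I*√2)) = √(1495685 + 3*I*√2)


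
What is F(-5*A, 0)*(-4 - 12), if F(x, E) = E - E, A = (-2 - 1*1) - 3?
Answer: 0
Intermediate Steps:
A = -6 (A = (-2 - 1) - 3 = -3 - 3 = -6)
F(x, E) = 0
F(-5*A, 0)*(-4 - 12) = 0*(-4 - 12) = 0*(-16) = 0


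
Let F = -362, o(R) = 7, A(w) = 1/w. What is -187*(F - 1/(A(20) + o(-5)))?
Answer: 9548594/141 ≈ 67721.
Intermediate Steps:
-187*(F - 1/(A(20) + o(-5))) = -187*(-362 - 1/(1/20 + 7)) = -187*(-362 - 1/141/20) = -187*(-362 - 1*20/141) = -187*(-362 - 20/141) = -187*(-51062/141) = 9548594/141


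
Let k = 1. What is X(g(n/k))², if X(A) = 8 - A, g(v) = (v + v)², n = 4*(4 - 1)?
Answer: 322624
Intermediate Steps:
n = 12 (n = 4*3 = 12)
g(v) = 4*v² (g(v) = (2*v)² = 4*v²)
X(g(n/k))² = (8 - 4*(12/1)²)² = (8 - 4*(12*1)²)² = (8 - 4*12²)² = (8 - 4*144)² = (8 - 1*576)² = (8 - 576)² = (-568)² = 322624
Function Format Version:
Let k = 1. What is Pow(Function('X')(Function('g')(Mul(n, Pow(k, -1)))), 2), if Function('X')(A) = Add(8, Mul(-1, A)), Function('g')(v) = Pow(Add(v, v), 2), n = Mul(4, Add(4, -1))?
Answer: 322624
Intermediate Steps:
n = 12 (n = Mul(4, 3) = 12)
Function('g')(v) = Mul(4, Pow(v, 2)) (Function('g')(v) = Pow(Mul(2, v), 2) = Mul(4, Pow(v, 2)))
Pow(Function('X')(Function('g')(Mul(n, Pow(k, -1)))), 2) = Pow(Add(8, Mul(-1, Mul(4, Pow(Mul(12, Pow(1, -1)), 2)))), 2) = Pow(Add(8, Mul(-1, Mul(4, Pow(Mul(12, 1), 2)))), 2) = Pow(Add(8, Mul(-1, Mul(4, Pow(12, 2)))), 2) = Pow(Add(8, Mul(-1, Mul(4, 144))), 2) = Pow(Add(8, Mul(-1, 576)), 2) = Pow(Add(8, -576), 2) = Pow(-568, 2) = 322624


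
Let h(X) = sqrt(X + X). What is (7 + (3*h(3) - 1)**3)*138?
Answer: -21528 + 23598*sqrt(6) ≈ 36275.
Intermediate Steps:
h(X) = sqrt(2)*sqrt(X) (h(X) = sqrt(2*X) = sqrt(2)*sqrt(X))
(7 + (3*h(3) - 1)**3)*138 = (7 + (3*(sqrt(2)*sqrt(3)) - 1)**3)*138 = (7 + (3*sqrt(6) - 1)**3)*138 = (7 + (-1 + 3*sqrt(6))**3)*138 = 966 + 138*(-1 + 3*sqrt(6))**3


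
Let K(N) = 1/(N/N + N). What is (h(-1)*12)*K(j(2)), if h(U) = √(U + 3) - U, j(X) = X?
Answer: 4 + 4*√2 ≈ 9.6569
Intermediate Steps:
K(N) = 1/(1 + N)
h(U) = √(3 + U) - U
(h(-1)*12)*K(j(2)) = ((√(3 - 1) - 1*(-1))*12)/(1 + 2) = ((√2 + 1)*12)/3 = ((1 + √2)*12)*(⅓) = (12 + 12*√2)*(⅓) = 4 + 4*√2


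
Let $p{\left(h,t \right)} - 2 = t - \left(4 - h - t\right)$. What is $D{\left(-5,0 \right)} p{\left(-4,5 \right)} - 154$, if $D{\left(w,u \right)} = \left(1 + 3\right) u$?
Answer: $-154$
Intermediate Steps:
$p{\left(h,t \right)} = -2 + h + 2 t$ ($p{\left(h,t \right)} = 2 - \left(4 - h - 2 t\right) = 2 + \left(t + \left(-4 + h + t\right)\right) = 2 + \left(-4 + h + 2 t\right) = -2 + h + 2 t$)
$D{\left(w,u \right)} = 4 u$
$D{\left(-5,0 \right)} p{\left(-4,5 \right)} - 154 = 4 \cdot 0 \left(-2 - 4 + 2 \cdot 5\right) - 154 = 0 \left(-2 - 4 + 10\right) - 154 = 0 \cdot 4 - 154 = 0 - 154 = -154$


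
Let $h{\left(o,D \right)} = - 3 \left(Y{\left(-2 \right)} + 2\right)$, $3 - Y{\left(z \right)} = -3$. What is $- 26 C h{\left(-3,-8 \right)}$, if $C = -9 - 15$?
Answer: $-14976$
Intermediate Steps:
$C = -24$ ($C = -9 - 15 = -24$)
$Y{\left(z \right)} = 6$ ($Y{\left(z \right)} = 3 - -3 = 3 + 3 = 6$)
$h{\left(o,D \right)} = -24$ ($h{\left(o,D \right)} = - 3 \left(6 + 2\right) = \left(-3\right) 8 = -24$)
$- 26 C h{\left(-3,-8 \right)} = \left(-26\right) \left(-24\right) \left(-24\right) = 624 \left(-24\right) = -14976$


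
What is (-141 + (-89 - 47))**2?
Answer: 76729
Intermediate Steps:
(-141 + (-89 - 47))**2 = (-141 - 136)**2 = (-277)**2 = 76729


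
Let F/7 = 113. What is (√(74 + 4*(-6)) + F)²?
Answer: 625731 + 7910*√2 ≈ 6.3692e+5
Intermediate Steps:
F = 791 (F = 7*113 = 791)
(√(74 + 4*(-6)) + F)² = (√(74 + 4*(-6)) + 791)² = (√(74 - 24) + 791)² = (√50 + 791)² = (5*√2 + 791)² = (791 + 5*√2)²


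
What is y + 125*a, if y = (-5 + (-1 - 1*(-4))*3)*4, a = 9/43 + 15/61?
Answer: 191218/2623 ≈ 72.901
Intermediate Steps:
a = 1194/2623 (a = 9*(1/43) + 15*(1/61) = 9/43 + 15/61 = 1194/2623 ≈ 0.45520)
y = 16 (y = (-5 + (-1 + 4)*3)*4 = (-5 + 3*3)*4 = (-5 + 9)*4 = 4*4 = 16)
y + 125*a = 16 + 125*(1194/2623) = 16 + 149250/2623 = 191218/2623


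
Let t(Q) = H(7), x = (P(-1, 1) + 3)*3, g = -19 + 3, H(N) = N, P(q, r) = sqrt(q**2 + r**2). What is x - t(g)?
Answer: 2 + 3*sqrt(2) ≈ 6.2426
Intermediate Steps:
g = -16
x = 9 + 3*sqrt(2) (x = (sqrt((-1)**2 + 1**2) + 3)*3 = (sqrt(1 + 1) + 3)*3 = (sqrt(2) + 3)*3 = (3 + sqrt(2))*3 = 9 + 3*sqrt(2) ≈ 13.243)
t(Q) = 7
x - t(g) = (9 + 3*sqrt(2)) - 1*7 = (9 + 3*sqrt(2)) - 7 = 2 + 3*sqrt(2)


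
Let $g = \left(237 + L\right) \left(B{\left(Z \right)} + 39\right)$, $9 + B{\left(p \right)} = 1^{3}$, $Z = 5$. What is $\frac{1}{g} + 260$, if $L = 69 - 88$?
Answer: $\frac{1757081}{6758} \approx 260.0$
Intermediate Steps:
$B{\left(p \right)} = -8$ ($B{\left(p \right)} = -9 + 1^{3} = -9 + 1 = -8$)
$L = -19$ ($L = 69 - 88 = -19$)
$g = 6758$ ($g = \left(237 - 19\right) \left(-8 + 39\right) = 218 \cdot 31 = 6758$)
$\frac{1}{g} + 260 = \frac{1}{6758} + 260 = \frac{1757081}{6758}$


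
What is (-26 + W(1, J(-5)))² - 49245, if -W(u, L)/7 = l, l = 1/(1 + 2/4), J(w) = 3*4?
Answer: -434741/9 ≈ -48305.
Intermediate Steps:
J(w) = 12
l = ⅔ (l = 1/(1 + 2*(¼)) = 1/(1 + ½) = 1/(3/2) = ⅔ ≈ 0.66667)
W(u, L) = -14/3 (W(u, L) = -7*⅔ = -14/3)
(-26 + W(1, J(-5)))² - 49245 = (-26 - 14/3)² - 49245 = (-92/3)² - 49245 = 8464/9 - 49245 = -434741/9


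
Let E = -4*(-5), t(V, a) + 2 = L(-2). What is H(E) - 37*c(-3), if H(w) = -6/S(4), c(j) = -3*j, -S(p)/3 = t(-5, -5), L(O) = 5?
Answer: -997/3 ≈ -332.33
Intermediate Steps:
t(V, a) = 3 (t(V, a) = -2 + 5 = 3)
S(p) = -9 (S(p) = -3*3 = -9)
E = 20
H(w) = ⅔ (H(w) = -6/(-9) = -6*(-⅑) = ⅔)
H(E) - 37*c(-3) = ⅔ - (-111)*(-3) = ⅔ - 37*9 = ⅔ - 333 = -997/3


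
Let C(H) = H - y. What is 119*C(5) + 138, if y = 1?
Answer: 614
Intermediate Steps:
C(H) = -1 + H (C(H) = H - 1*1 = H - 1 = -1 + H)
119*C(5) + 138 = 119*(-1 + 5) + 138 = 119*4 + 138 = 476 + 138 = 614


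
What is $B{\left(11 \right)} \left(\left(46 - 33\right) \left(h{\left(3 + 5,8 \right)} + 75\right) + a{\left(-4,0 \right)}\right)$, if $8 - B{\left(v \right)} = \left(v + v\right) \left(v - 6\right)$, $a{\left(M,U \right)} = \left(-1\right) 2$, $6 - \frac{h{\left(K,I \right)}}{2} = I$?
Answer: $-93942$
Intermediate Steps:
$h{\left(K,I \right)} = 12 - 2 I$
$a{\left(M,U \right)} = -2$
$B{\left(v \right)} = 8 - 2 v \left(-6 + v\right)$ ($B{\left(v \right)} = 8 - \left(v + v\right) \left(v - 6\right) = 8 - 2 v \left(v - 6\right) = 8 - 2 v \left(-6 + v\right)$)
$B{\left(11 \right)} \left(\left(46 - 33\right) \left(h{\left(3 + 5,8 \right)} + 75\right) + a{\left(-4,0 \right)}\right) = \left(8 - 2 \cdot 11^{2} + 12 \cdot 11\right) \left(\left(46 - 33\right) \left(\left(12 - 16\right) + 75\right) - 2\right) = \left(8 - 242 + 132\right) \left(13 \left(\left(12 - 16\right) + 75\right) - 2\right) = \left(8 - 242 + 132\right) \left(13 \left(-4 + 75\right) - 2\right) = - 102 \left(13 \cdot 71 - 2\right) = - 102 \left(923 - 2\right) = \left(-102\right) 921 = -93942$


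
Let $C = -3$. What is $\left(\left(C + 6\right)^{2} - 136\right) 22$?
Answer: $-2794$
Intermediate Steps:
$\left(\left(C + 6\right)^{2} - 136\right) 22 = \left(\left(-3 + 6\right)^{2} - 136\right) 22 = \left(3^{2} - 136\right) 22 = \left(9 - 136\right) 22 = \left(-127\right) 22 = -2794$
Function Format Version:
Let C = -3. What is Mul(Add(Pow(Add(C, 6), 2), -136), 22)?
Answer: -2794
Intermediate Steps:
Mul(Add(Pow(Add(C, 6), 2), -136), 22) = Mul(Add(Pow(Add(-3, 6), 2), -136), 22) = Mul(Add(Pow(3, 2), -136), 22) = Mul(Add(9, -136), 22) = Mul(-127, 22) = -2794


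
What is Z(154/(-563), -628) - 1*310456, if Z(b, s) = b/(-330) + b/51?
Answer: -14856872097/47855 ≈ -3.1046e+5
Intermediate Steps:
Z(b, s) = 31*b/1870 (Z(b, s) = b*(-1/330) + b*(1/51) = -b/330 + b/51 = 31*b/1870)
Z(154/(-563), -628) - 1*310456 = 31*(154/(-563))/1870 - 1*310456 = 31*(154*(-1/563))/1870 - 310456 = (31/1870)*(-154/563) - 310456 = -217/47855 - 310456 = -14856872097/47855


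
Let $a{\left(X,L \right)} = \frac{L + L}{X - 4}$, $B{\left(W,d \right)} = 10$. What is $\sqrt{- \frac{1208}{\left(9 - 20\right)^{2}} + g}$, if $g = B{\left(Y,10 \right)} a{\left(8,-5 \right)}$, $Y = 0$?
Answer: $\frac{i \sqrt{4233}}{11} \approx 5.9147 i$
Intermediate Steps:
$a{\left(X,L \right)} = \frac{2 L}{-4 + X}$
$g = -25$ ($g = 10 \cdot 2 \left(-5\right) \frac{1}{-4 + 8} = 10 \cdot 2 \left(-5\right) \frac{1}{4} = 10 \left(- \frac{5}{2}\right) = -25$)
$\sqrt{- \frac{1208}{\left(9 - 20\right)^{2}} + g} = \sqrt{- \frac{1208}{\left(9 - 20\right)^{2}} - 25} = \sqrt{- \frac{1208}{\left(-11\right)^{2}} - 25} = \sqrt{- \frac{1208}{121} - 25} = \sqrt{- \frac{4233}{121}} = \frac{i \sqrt{4233}}{11}$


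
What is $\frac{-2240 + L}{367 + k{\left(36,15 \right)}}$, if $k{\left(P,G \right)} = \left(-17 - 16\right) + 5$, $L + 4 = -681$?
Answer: $- \frac{975}{113} \approx -8.6283$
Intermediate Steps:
$L = -685$ ($L = -4 - 681 = -685$)
$k{\left(P,G \right)} = -28$ ($k{\left(P,G \right)} = -33 + 5 = -28$)
$\frac{-2240 + L}{367 + k{\left(36,15 \right)}} = \frac{-2240 - 685}{367 - 28} = - \frac{2925}{339} = \left(-2925\right) \frac{1}{339} = - \frac{975}{113}$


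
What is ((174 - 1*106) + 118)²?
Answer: 34596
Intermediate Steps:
((174 - 1*106) + 118)² = ((174 - 106) + 118)² = (68 + 118)² = 186² = 34596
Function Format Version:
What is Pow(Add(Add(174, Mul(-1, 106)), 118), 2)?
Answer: 34596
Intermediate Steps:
Pow(Add(Add(174, Mul(-1, 106)), 118), 2) = Pow(Add(Add(174, -106), 118), 2) = Pow(Add(68, 118), 2) = Pow(186, 2) = 34596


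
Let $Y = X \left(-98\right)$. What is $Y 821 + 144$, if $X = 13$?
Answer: $-1045810$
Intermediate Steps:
$Y = -1274$ ($Y = 13 \left(-98\right) = -1274$)
$Y 821 + 144 = \left(-1274\right) 821 + 144 = -1045954 + 144 = -1045810$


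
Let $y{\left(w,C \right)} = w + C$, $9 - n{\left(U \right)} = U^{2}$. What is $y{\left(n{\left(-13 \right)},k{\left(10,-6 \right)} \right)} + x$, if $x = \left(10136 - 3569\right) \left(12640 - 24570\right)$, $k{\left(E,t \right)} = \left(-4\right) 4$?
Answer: $-78344486$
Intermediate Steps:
$n{\left(U \right)} = 9 - U^{2}$
$k{\left(E,t \right)} = -16$
$y{\left(w,C \right)} = C + w$
$x = -78344310$ ($x = 6567 \left(-11930\right) = -78344310$)
$y{\left(n{\left(-13 \right)},k{\left(10,-6 \right)} \right)} + x = \left(-16 + \left(9 - \left(-13\right)^{2}\right)\right) - 78344310 = \left(-16 + \left(9 - 169\right)\right) - 78344310 = \left(-16 - 160\right) - 78344310 = -176 - 78344310 = -78344486$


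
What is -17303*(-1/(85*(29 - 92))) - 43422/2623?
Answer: -277910579/14046165 ≈ -19.786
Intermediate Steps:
-17303*(-1/(85*(29 - 92))) - 43422/2623 = -17303/((-63*(-85))) - 43422*1/2623 = -17303/5355 - 43422/2623 = -277910579/14046165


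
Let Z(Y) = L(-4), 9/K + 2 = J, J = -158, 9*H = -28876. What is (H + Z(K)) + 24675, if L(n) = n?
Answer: 193163/9 ≈ 21463.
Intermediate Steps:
H = -28876/9 (H = (⅑)*(-28876) = -28876/9 ≈ -3208.4)
K = -9/160 (K = 9/(-2 - 158) = 9/(-160) = 9*(-1/160) = -9/160 ≈ -0.056250)
Z(Y) = -4
(H + Z(K)) + 24675 = (-28876/9 - 4) + 24675 = -28912/9 + 24675 = 193163/9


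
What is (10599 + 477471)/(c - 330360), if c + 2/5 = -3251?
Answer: -47850/32707 ≈ -1.4630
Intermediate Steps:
c = -16257/5 (c = -2/5 - 3251 = -16257/5 ≈ -3251.4)
(10599 + 477471)/(c - 330360) = (10599 + 477471)/(-16257/5 - 330360) = 488070/(-1668057/5) = 488070*(-5/1668057) = -47850/32707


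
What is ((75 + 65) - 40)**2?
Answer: 10000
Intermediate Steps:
((75 + 65) - 40)**2 = (140 - 40)**2 = 100**2 = 10000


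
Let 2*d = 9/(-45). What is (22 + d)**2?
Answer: 47961/100 ≈ 479.61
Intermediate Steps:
d = -1/10 (d = (9/(-45))/2 = (9*(-1/45))/2 = (1/2)*(-1/5) = -1/10 ≈ -0.10000)
(22 + d)**2 = (22 - 1/10)**2 = (219/10)**2 = 47961/100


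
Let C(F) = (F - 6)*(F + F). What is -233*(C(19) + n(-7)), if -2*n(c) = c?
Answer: -231835/2 ≈ -1.1592e+5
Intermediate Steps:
n(c) = -c/2
C(F) = 2*F*(-6 + F) (C(F) = (-6 + F)*(2*F) = 2*F*(-6 + F))
-233*(C(19) + n(-7)) = -233*(2*19*(-6 + 19) - ½*(-7)) = -233*(2*19*13 + 7/2) = -233*(494 + 7/2) = -233*995/2 = -231835/2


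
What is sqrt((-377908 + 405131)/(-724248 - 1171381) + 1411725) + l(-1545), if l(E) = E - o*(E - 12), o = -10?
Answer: -17115 + sqrt(5072905700401332458)/1895629 ≈ -15927.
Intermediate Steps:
l(E) = -120 + 11*E (l(E) = E - (-10)*(E - 12) = E - (-10)*(-12 + E) = E - (120 - 10*E) = E + (-120 + 10*E) = -120 + 11*E)
sqrt((-377908 + 405131)/(-724248 - 1171381) + 1411725) + l(-1545) = sqrt((-377908 + 405131)/(-724248 - 1171381) + 1411725) + (-120 + 11*(-1545)) = sqrt(27223/(-1895629) + 1411725) + (-120 - 16995) = sqrt(27223*(-1/1895629) + 1411725) - 17115 = sqrt(-27223/1895629 + 1411725) - 17115 = sqrt(2676106822802/1895629) - 17115 = sqrt(5072905700401332458)/1895629 - 17115 = -17115 + sqrt(5072905700401332458)/1895629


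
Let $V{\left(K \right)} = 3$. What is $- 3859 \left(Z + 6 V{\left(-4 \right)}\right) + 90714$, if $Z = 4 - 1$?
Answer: $9675$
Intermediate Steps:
$Z = 3$ ($Z = 4 - 1 = 3$)
$- 3859 \left(Z + 6 V{\left(-4 \right)}\right) + 90714 = - 3859 \left(3 + 6 \cdot 3\right) + 90714 = - 3859 \left(3 + 18\right) + 90714 = \left(-3859\right) 21 + 90714 = -81039 + 90714 = 9675$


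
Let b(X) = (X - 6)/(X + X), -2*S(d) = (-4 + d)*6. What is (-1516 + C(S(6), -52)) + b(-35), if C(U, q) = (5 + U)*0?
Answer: -106079/70 ≈ -1515.4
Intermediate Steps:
S(d) = 12 - 3*d (S(d) = -(-4 + d)*6/2 = -(-24 + 6*d)/2 = 12 - 3*d)
b(X) = (-6 + X)/(2*X) (b(X) = (-6 + X)/((2*X)) = (-6 + X)*(1/(2*X)) = (-6 + X)/(2*X))
C(U, q) = 0
(-1516 + C(S(6), -52)) + b(-35) = (-1516 + 0) + (½)*(-6 - 35)/(-35) = -1516 + (½)*(-1/35)*(-41) = -1516 + 41/70 = -106079/70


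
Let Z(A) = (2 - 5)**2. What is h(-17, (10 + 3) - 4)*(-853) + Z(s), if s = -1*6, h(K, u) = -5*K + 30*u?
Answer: -302806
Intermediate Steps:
s = -6
Z(A) = 9 (Z(A) = (-3)**2 = 9)
h(-17, (10 + 3) - 4)*(-853) + Z(s) = (-5*(-17) + 30*((10 + 3) - 4))*(-853) + 9 = (85 + 30*(13 - 4))*(-853) + 9 = (85 + 30*9)*(-853) + 9 = (85 + 270)*(-853) + 9 = 355*(-853) + 9 = -302815 + 9 = -302806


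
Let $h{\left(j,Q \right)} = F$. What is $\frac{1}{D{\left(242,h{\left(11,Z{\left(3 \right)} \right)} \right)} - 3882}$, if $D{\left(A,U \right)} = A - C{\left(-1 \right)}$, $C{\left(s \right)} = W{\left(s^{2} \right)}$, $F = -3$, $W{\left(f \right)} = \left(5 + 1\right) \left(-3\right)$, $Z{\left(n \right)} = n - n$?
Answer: $- \frac{1}{3622} \approx -0.00027609$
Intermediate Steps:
$Z{\left(n \right)} = 0$
$W{\left(f \right)} = -18$ ($W{\left(f \right)} = 6 \left(-3\right) = -18$)
$C{\left(s \right)} = -18$
$h{\left(j,Q \right)} = -3$
$D{\left(A,U \right)} = 18 + A$ ($D{\left(A,U \right)} = A - -18 = A + 18 = 18 + A$)
$\frac{1}{D{\left(242,h{\left(11,Z{\left(3 \right)} \right)} \right)} - 3882} = \frac{1}{\left(18 + 242\right) - 3882} = \frac{1}{260 - 3882} = \frac{1}{-3622} = - \frac{1}{3622}$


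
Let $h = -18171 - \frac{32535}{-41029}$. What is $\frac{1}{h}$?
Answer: $- \frac{41029}{745505424} \approx -5.5035 \cdot 10^{-5}$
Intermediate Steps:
$h = - \frac{745505424}{41029}$ ($h = -18171 - 32535 \left(- \frac{1}{41029}\right) = -18171 - - \frac{32535}{41029} = -18171 + \frac{32535}{41029} = - \frac{745505424}{41029} \approx -18170.0$)
$\frac{1}{h} = \frac{1}{- \frac{745505424}{41029}} = - \frac{41029}{745505424}$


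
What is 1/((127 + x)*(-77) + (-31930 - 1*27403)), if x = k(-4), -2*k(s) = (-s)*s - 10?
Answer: -1/70113 ≈ -1.4263e-5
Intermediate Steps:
k(s) = 5 + s²/2 (k(s) = -((-s)*s - 10)/2 = -(-s² - 10)/2 = -(-10 - s²)/2 = 5 + s²/2)
x = 13 (x = 5 + (½)*(-4)² = 5 + (½)*16 = 5 + 8 = 13)
1/((127 + x)*(-77) + (-31930 - 1*27403)) = 1/((127 + 13)*(-77) + (-31930 - 1*27403)) = 1/(140*(-77) + (-31930 - 27403)) = 1/(-10780 - 59333) = 1/(-70113) = -1/70113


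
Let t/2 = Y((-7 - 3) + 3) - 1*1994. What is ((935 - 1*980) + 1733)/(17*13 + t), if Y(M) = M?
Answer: -1688/3781 ≈ -0.44644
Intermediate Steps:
t = -4002 (t = 2*(((-7 - 3) + 3) - 1*1994) = 2*((-10 + 3) - 1994) = 2*(-7 - 1994) = 2*(-2001) = -4002)
((935 - 1*980) + 1733)/(17*13 + t) = ((935 - 1*980) + 1733)/(17*13 - 4002) = ((935 - 980) + 1733)/(221 - 4002) = (-45 + 1733)/(-3781) = 1688*(-1/3781) = -1688/3781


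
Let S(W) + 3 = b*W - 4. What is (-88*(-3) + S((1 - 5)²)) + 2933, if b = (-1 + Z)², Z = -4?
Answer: 3590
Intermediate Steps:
b = 25 (b = (-1 - 4)² = (-5)² = 25)
S(W) = -7 + 25*W (S(W) = -3 + (25*W - 4) = -3 + (-4 + 25*W) = -7 + 25*W)
(-88*(-3) + S((1 - 5)²)) + 2933 = (-88*(-3) + (-7 + 25*(1 - 5)²)) + 2933 = (264 + (-7 + 25*(-4)²)) + 2933 = (264 + (-7 + 25*16)) + 2933 = (264 + (-7 + 400)) + 2933 = (264 + 393) + 2933 = 657 + 2933 = 3590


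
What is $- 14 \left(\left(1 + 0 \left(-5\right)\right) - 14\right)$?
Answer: $182$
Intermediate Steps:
$- 14 \left(\left(1 + 0 \left(-5\right)\right) - 14\right) = - 14 \left(\left(1 + 0\right) - 14\right) = - 14 \left(1 - 14\right) = \left(-14\right) \left(-13\right) = 182$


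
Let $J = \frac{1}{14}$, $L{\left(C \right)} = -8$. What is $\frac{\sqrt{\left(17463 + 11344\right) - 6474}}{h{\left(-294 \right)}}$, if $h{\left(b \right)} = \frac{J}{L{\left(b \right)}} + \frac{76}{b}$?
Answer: $- \frac{2352 \sqrt{22333}}{629} \approx -558.8$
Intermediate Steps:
$J = \frac{1}{14} \approx 0.071429$
$h{\left(b \right)} = - \frac{1}{112} + \frac{76}{b}$ ($h{\left(b \right)} = \frac{1}{14 \left(-8\right)} + \frac{76}{b} = \frac{1}{14} \left(- \frac{1}{8}\right) + \frac{76}{b} = - \frac{1}{112} + \frac{76}{b}$)
$\frac{\sqrt{\left(17463 + 11344\right) - 6474}}{h{\left(-294 \right)}} = \frac{\sqrt{\left(17463 + 11344\right) - 6474}}{\frac{1}{112} \frac{1}{-294} \left(8512 - -294\right)} = \frac{\sqrt{28807 - 6474}}{\frac{1}{112} \left(- \frac{1}{294}\right) \left(8512 + 294\right)} = \frac{\sqrt{22333}}{\frac{1}{112} \left(- \frac{1}{294}\right) 8806} = \frac{\sqrt{22333}}{- \frac{629}{2352}} = \sqrt{22333} \left(- \frac{2352}{629}\right) = - \frac{2352 \sqrt{22333}}{629}$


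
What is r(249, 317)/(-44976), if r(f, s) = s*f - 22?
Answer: -78911/44976 ≈ -1.7545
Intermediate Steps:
r(f, s) = -22 + f*s (r(f, s) = f*s - 22 = -22 + f*s)
r(249, 317)/(-44976) = (-22 + 249*317)/(-44976) = (-22 + 78933)*(-1/44976) = 78911*(-1/44976) = -78911/44976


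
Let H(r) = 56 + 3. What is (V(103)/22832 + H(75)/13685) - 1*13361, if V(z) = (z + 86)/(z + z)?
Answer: -859992770620127/64365919520 ≈ -13361.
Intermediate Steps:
V(z) = (86 + z)/(2*z) (V(z) = (86 + z)/((2*z)) = (86 + z)*(1/(2*z)) = (86 + z)/(2*z))
H(r) = 59
(V(103)/22832 + H(75)/13685) - 1*13361 = (((1/2)*(86 + 103)/103)/22832 + 59/13685) - 1*13361 = (((1/2)*(1/103)*189)*(1/22832) + 59*(1/13685)) - 13361 = ((189/206)*(1/22832) + 59/13685) - 13361 = (189/4703392 + 59/13685) - 13361 = 280086593/64365919520 - 13361 = -859992770620127/64365919520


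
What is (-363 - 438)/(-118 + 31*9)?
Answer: -801/161 ≈ -4.9752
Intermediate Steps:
(-363 - 438)/(-118 + 31*9) = -801/(-118 + 279) = -801/161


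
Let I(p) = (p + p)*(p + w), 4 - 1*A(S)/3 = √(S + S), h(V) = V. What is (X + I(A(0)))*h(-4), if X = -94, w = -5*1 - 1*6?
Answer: 280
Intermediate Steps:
w = -11 (w = -5 - 6 = -11)
A(S) = 12 - 3*√2*√S (A(S) = 12 - 3*√(S + S) = 12 - 3*√2*√S)
I(p) = 2*p*(-11 + p) (I(p) = (p + p)*(p - 11) = (2*p)*(-11 + p) = 2*p*(-11 + p))
(X + I(A(0)))*h(-4) = (-94 + 2*(12 - 3*√2*√0)*(-11 + (12 - 3*√2*√0)))*(-4) = (-94 + 2*(12 - 3*√2*0)*(-11 + (12 - 3*√2*0)))*(-4) = (-94 + 2*(12 + 0)*(-11 + (12 + 0)))*(-4) = (-94 + 2*12*(-11 + 12))*(-4) = (-94 + 2*12*1)*(-4) = (-94 + 24)*(-4) = -70*(-4) = 280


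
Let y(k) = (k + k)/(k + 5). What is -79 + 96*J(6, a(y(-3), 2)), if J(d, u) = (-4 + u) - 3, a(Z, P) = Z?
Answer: -1039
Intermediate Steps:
y(k) = 2*k/(5 + k) (y(k) = (2*k)/(5 + k) = 2*k/(5 + k))
J(d, u) = -7 + u
-79 + 96*J(6, a(y(-3), 2)) = -79 + 96*(-7 + 2*(-3)/(5 - 3)) = -79 + 96*(-7 + 2*(-3)/2) = -79 + 96*(-7 + 2*(-3)*(½)) = -79 + 96*(-7 - 3) = -79 + 96*(-10) = -79 - 960 = -1039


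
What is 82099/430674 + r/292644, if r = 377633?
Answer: 31110415733/21005693676 ≈ 1.4810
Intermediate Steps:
82099/430674 + r/292644 = 82099/430674 + 377633/292644 = 31110415733/21005693676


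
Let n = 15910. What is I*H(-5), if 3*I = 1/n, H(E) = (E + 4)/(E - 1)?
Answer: 1/286380 ≈ 3.4919e-6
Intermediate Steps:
H(E) = (4 + E)/(-1 + E)
I = 1/47730 (I = (1/3)/15910 = (1/3)*(1/15910) = 1/47730 ≈ 2.0951e-5)
I*H(-5) = ((4 - 5)/(-1 - 5))/47730 = (-1/(-6))/47730 = (-1/6*(-1))/47730 = (1/47730)*(1/6) = 1/286380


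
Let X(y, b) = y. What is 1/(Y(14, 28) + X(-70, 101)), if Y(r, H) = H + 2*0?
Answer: -1/42 ≈ -0.023810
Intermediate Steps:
Y(r, H) = H (Y(r, H) = H + 0 = H)
1/(Y(14, 28) + X(-70, 101)) = 1/(28 - 70) = 1/(-42) = -1/42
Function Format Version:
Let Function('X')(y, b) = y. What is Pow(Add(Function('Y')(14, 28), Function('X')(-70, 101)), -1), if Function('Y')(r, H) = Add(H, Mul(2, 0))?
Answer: Rational(-1, 42) ≈ -0.023810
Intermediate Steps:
Function('Y')(r, H) = H (Function('Y')(r, H) = Add(H, 0) = H)
Pow(Add(Function('Y')(14, 28), Function('X')(-70, 101)), -1) = Pow(Add(28, -70), -1) = Pow(-42, -1) = Rational(-1, 42)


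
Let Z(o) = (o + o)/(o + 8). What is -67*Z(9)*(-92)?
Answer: 110952/17 ≈ 6526.6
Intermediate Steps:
Z(o) = 2*o/(8 + o) (Z(o) = (2*o)/(8 + o) = 2*o/(8 + o))
-67*Z(9)*(-92) = -134*9/(8 + 9)*(-92) = -134*9/17*(-92) = -67*18/17*(-92) = -1206/17*(-92) = 110952/17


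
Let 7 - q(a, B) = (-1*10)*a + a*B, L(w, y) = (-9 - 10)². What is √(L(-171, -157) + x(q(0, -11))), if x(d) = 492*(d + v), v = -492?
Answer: I*√238259 ≈ 488.12*I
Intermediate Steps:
L(w, y) = 361 (L(w, y) = (-19)² = 361)
q(a, B) = 7 + 10*a - B*a (q(a, B) = 7 - ((-1*10)*a + a*B) = 7 - (-10*a + B*a) = 7 + (10*a - B*a) = 7 + 10*a - B*a)
x(d) = -242064 + 492*d (x(d) = 492*(d - 492) = 492*(-492 + d) = -242064 + 492*d)
√(L(-171, -157) + x(q(0, -11))) = √(361 + (-242064 + 492*(7 + 10*0 - 1*(-11)*0))) = √(361 + (-242064 + 492*(7 + 0 + 0))) = √(361 + (-242064 + 492*7)) = √(361 + (-242064 + 3444)) = √(361 - 238620) = √(-238259) = I*√238259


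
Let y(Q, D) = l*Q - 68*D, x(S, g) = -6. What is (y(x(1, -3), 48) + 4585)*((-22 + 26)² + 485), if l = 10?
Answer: 631761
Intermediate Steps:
y(Q, D) = -68*D + 10*Q (y(Q, D) = 10*Q - 68*D = -68*D + 10*Q)
(y(x(1, -3), 48) + 4585)*((-22 + 26)² + 485) = ((-68*48 + 10*(-6)) + 4585)*((-22 + 26)² + 485) = ((-3264 - 60) + 4585)*(4² + 485) = (-3324 + 4585)*(16 + 485) = 1261*501 = 631761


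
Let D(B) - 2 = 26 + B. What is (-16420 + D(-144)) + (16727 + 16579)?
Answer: 16770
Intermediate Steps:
D(B) = 28 + B (D(B) = 2 + (26 + B) = 28 + B)
(-16420 + D(-144)) + (16727 + 16579) = (-16420 + (28 - 144)) + (16727 + 16579) = (-16420 - 116) + 33306 = -16536 + 33306 = 16770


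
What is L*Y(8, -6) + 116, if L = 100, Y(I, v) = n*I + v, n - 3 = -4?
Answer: -1284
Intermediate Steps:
n = -1 (n = 3 - 4 = -1)
Y(I, v) = v - I (Y(I, v) = -I + v = v - I)
L*Y(8, -6) + 116 = 100*(-6 - 1*8) + 116 = 100*(-6 - 8) + 116 = 100*(-14) + 116 = -1400 + 116 = -1284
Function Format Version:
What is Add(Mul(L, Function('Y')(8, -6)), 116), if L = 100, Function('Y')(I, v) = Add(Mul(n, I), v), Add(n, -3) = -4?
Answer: -1284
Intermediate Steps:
n = -1 (n = Add(3, -4) = -1)
Function('Y')(I, v) = Add(v, Mul(-1, I)) (Function('Y')(I, v) = Add(Mul(-1, I), v) = Add(v, Mul(-1, I)))
Add(Mul(L, Function('Y')(8, -6)), 116) = Add(Mul(100, Add(-6, Mul(-1, 8))), 116) = Add(Mul(100, Add(-6, -8)), 116) = Add(Mul(100, -14), 116) = Add(-1400, 116) = -1284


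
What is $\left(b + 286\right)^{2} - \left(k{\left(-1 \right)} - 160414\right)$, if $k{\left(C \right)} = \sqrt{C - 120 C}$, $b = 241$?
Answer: $438143 - \sqrt{119} \approx 4.3813 \cdot 10^{5}$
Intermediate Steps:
$k{\left(C \right)} = \sqrt{119} \sqrt{- C}$ ($k{\left(C \right)} = \sqrt{- 119 C} = \sqrt{119} \sqrt{- C}$)
$\left(b + 286\right)^{2} - \left(k{\left(-1 \right)} - 160414\right) = \left(241 + 286\right)^{2} - \left(\sqrt{119} \sqrt{\left(-1\right) \left(-1\right)} - 160414\right) = 527^{2} - \left(\sqrt{119} \sqrt{1} - 160414\right) = 277729 - \left(\sqrt{119} \cdot 1 - 160414\right) = 277729 - \left(\sqrt{119} - 160414\right) = 277729 - \left(-160414 + \sqrt{119}\right) = 277729 + \left(160414 - \sqrt{119}\right) = 438143 - \sqrt{119}$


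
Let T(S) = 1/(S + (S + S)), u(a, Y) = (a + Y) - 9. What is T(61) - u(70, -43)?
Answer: -3293/183 ≈ -17.995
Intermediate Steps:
u(a, Y) = -9 + Y + a (u(a, Y) = (Y + a) - 9 = -9 + Y + a)
T(S) = 1/(3*S) (T(S) = 1/(S + 2*S) = 1/(3*S))
T(61) - u(70, -43) = (⅓)/61 - (-9 - 43 + 70) = (⅓)*(1/61) - 1*18 = 1/183 - 18 = -3293/183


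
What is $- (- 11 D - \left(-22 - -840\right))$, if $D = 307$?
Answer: $4195$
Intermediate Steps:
$- (- 11 D - \left(-22 - -840\right)) = - (\left(-11\right) 307 - \left(-22 - -840\right)) = - (-3377 - \left(-22 + 840\right)) = - (-3377 - 818) = \left(-1\right) \left(-4195\right) = 4195$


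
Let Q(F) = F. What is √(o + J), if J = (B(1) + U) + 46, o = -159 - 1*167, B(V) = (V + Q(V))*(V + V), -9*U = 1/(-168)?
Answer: I*√17527062/252 ≈ 16.613*I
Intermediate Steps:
U = 1/1512 (U = -⅑/(-168) = -⅑*(-1/168) = 1/1512 ≈ 0.00066138)
B(V) = 4*V² (B(V) = (V + V)*(V + V) = (2*V)*(2*V) = 4*V²)
o = -326 (o = -159 - 167 = -326)
J = 75601/1512 (J = (4*1² + 1/1512) + 46 = (4*1 + 1/1512) + 46 = (4 + 1/1512) + 46 = 6049/1512 + 46 = 75601/1512 ≈ 50.001)
√(o + J) = √(-326 + 75601/1512) = √(-417311/1512) = I*√17527062/252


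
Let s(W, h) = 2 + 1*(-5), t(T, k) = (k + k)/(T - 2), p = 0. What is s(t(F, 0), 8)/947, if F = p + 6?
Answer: -3/947 ≈ -0.0031679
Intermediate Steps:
F = 6 (F = 0 + 6 = 6)
t(T, k) = 2*k/(-2 + T) (t(T, k) = (2*k)/(-2 + T) = 2*k/(-2 + T))
s(W, h) = -3 (s(W, h) = 2 - 5 = -3)
s(t(F, 0), 8)/947 = -3/947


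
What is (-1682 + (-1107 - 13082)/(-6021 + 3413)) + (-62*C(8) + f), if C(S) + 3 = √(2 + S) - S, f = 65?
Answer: -2424291/2608 - 62*√10 ≈ -1125.6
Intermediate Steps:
C(S) = -3 + √(2 + S) - S (C(S) = -3 + (√(2 + S) - S) = -3 + √(2 + S) - S)
(-1682 + (-1107 - 13082)/(-6021 + 3413)) + (-62*C(8) + f) = (-1682 + (-1107 - 13082)/(-6021 + 3413)) + (-62*(-3 + √(2 + 8) - 1*8) + 65) = (-1682 - 14189/(-2608)) + (-62*(-3 + √10 - 8) + 65) = (-1682 - 14189*(-1/2608)) + (-62*(-11 + √10) + 65) = (-1682 + 14189/2608) + ((682 - 62*√10) + 65) = -4372467/2608 + (747 - 62*√10) = -2424291/2608 - 62*√10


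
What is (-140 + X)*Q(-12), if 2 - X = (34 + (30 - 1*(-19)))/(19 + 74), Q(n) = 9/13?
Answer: -38751/403 ≈ -96.156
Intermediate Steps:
Q(n) = 9/13 (Q(n) = 9*(1/13) = 9/13)
X = 103/93 (X = 2 - (34 + (30 - 1*(-19)))/(19 + 74) = 2 - (34 + (30 + 19))/93 = 2 - (34 + 49)/93 = 2 - 83/93 = 103/93 ≈ 1.1075)
(-140 + X)*Q(-12) = (-140 + 103/93)*(9/13) = -12917/93*9/13 = -38751/403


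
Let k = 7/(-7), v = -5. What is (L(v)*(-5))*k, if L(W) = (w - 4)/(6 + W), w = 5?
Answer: 5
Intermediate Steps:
k = -1 (k = 7*(-⅐) = -1)
L(W) = 1/(6 + W) (L(W) = (5 - 4)/(6 + W) = 1/(6 + W))
(L(v)*(-5))*k = (-5/(6 - 5))*(-1) = (-5/1)*(-1) = (1*(-5))*(-1) = -5*(-1) = 5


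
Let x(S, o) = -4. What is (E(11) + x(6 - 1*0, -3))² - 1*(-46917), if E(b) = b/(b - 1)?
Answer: 4692541/100 ≈ 46925.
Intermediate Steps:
E(b) = b/(-1 + b)
(E(11) + x(6 - 1*0, -3))² - 1*(-46917) = (11/(-1 + 11) - 4)² - 1*(-46917) = (11/10 - 4)² + 46917 = (-29/10)² + 46917 = 841/100 + 46917 = 4692541/100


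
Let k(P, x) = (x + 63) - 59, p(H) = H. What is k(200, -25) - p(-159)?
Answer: 138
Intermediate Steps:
k(P, x) = 4 + x (k(P, x) = (63 + x) - 59 = 4 + x)
k(200, -25) - p(-159) = (4 - 25) - 1*(-159) = -21 + 159 = 138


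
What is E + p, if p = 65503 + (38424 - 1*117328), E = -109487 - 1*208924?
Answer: -331812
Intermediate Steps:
E = -318411 (E = -109487 - 208924 = -318411)
p = -13401 (p = 65503 + (38424 - 117328) = 65503 - 78904 = -13401)
E + p = -318411 - 13401 = -331812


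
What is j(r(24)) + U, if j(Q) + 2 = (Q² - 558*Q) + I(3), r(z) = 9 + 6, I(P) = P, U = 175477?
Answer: 167333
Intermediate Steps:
r(z) = 15
j(Q) = 1 + Q² - 558*Q (j(Q) = -2 + ((Q² - 558*Q) + 3) = -2 + (3 + Q² - 558*Q) = 1 + Q² - 558*Q)
j(r(24)) + U = (1 + 15² - 558*15) + 175477 = (1 + 225 - 8370) + 175477 = -8144 + 175477 = 167333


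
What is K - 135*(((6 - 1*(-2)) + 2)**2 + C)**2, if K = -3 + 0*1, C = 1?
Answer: -1377138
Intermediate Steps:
K = -3 (K = -3 + 0 = -3)
K - 135*(((6 - 1*(-2)) + 2)**2 + C)**2 = -3 - 135*(((6 - 1*(-2)) + 2)**2 + 1)**2 = -3 - 135*(((6 + 2) + 2)**2 + 1)**2 = -3 - 135*((8 + 2)**2 + 1)**2 = -3 - 135*(10**2 + 1)**2 = -3 - 135*(100 + 1)**2 = -3 - 135*101**2 = -3 - 135*10201 = -3 - 1377135 = -1377138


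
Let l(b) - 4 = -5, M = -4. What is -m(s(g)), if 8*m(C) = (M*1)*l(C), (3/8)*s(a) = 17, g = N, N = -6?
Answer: -1/2 ≈ -0.50000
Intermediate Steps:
g = -6
s(a) = 136/3 (s(a) = (8/3)*17 = 136/3)
l(b) = -1 (l(b) = 4 - 5 = -1)
m(C) = 1/2 (m(C) = (-4*1*(-1))/8 = (-4*(-1))/8 = (1/8)*4 = 1/2)
-m(s(g)) = -1*1/2 = -1/2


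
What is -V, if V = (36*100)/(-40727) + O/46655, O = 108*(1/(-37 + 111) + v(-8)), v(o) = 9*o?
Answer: 2561413338/10043481835 ≈ 0.25503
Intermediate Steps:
O = -287658/37 (O = 108*(1/(-37 + 111) + 9*(-8)) = 108*(1/74 - 72) = 108*(-5327/74) = -287658/37 ≈ -7774.5)
V = -2561413338/10043481835 (V = (36*100)/(-40727) - 287658/37/46655 = 3600*(-1/40727) - 287658/37*1/46655 = -3600/40727 - 41094/246605 = -2561413338/10043481835 ≈ -0.25503)
-V = -1*(-2561413338/10043481835) = 2561413338/10043481835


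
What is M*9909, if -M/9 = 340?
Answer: -30321540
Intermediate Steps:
M = -3060 (M = -9*340 = -3060)
M*9909 = -3060*9909 = -30321540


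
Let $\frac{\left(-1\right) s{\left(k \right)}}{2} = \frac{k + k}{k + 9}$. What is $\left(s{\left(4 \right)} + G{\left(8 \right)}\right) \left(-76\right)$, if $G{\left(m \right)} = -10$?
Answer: $\frac{11096}{13} \approx 853.54$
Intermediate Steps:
$s{\left(k \right)} = - \frac{4 k}{9 + k}$ ($s{\left(k \right)} = - 2 \frac{k + k}{k + 9} = - 2 \frac{2 k}{9 + k} = - \frac{4 k}{9 + k}$)
$\left(s{\left(4 \right)} + G{\left(8 \right)}\right) \left(-76\right) = \left(\left(-4\right) 4 \frac{1}{9 + 4} - 10\right) \left(-76\right) = \left(\left(-4\right) 4 \cdot \frac{1}{13} - 10\right) \left(-76\right) = \left(- \frac{16}{13} - 10\right) \left(-76\right) = \left(- \frac{146}{13}\right) \left(-76\right) = \frac{11096}{13}$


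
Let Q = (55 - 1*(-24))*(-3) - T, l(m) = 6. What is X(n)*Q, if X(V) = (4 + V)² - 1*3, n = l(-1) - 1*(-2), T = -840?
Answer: 85023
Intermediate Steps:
n = 8 (n = 6 - 1*(-2) = 6 + 2 = 8)
X(V) = -3 + (4 + V)² (X(V) = (4 + V)² - 3 = -3 + (4 + V)²)
Q = 603 (Q = (55 - 1*(-24))*(-3) - 1*(-840) = (55 + 24)*(-3) + 840 = 79*(-3) + 840 = -237 + 840 = 603)
X(n)*Q = (-3 + (4 + 8)²)*603 = (-3 + 12²)*603 = (-3 + 144)*603 = 141*603 = 85023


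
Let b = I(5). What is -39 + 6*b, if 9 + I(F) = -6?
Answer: -129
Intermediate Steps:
I(F) = -15 (I(F) = -9 - 6 = -15)
b = -15
-39 + 6*b = -39 + 6*(-15) = -39 - 90 = -129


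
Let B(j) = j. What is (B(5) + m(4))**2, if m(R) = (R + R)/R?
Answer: 49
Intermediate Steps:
m(R) = 2 (m(R) = (2*R)/R = 2)
(B(5) + m(4))**2 = (5 + 2)**2 = 7**2 = 49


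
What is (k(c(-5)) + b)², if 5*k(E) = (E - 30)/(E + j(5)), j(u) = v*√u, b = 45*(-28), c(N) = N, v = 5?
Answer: 317696547/200 + 176449*√5/200 ≈ 1.5905e+6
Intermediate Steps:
b = -1260
j(u) = 5*√u
k(E) = (-30 + E)/(5*(E + 5*√5)) (k(E) = ((E - 30)/(E + 5*√5))/5 = ((-30 + E)/(E + 5*√5))/5 = (-30 + E)/(5*(E + 5*√5)))
(k(c(-5)) + b)² = ((-30 - 5)/(5*(-5 + 5*√5)) - 1260)² = ((⅕)*(-35)/(-5 + 5*√5) - 1260)² = (-7/(-5 + 5*√5) - 1260)² = (-1260 - 7/(-5 + 5*√5))²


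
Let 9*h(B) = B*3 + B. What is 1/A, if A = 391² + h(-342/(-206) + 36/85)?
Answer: 8755/1338481263 ≈ 6.5410e-6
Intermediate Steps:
h(B) = 4*B/9 (h(B) = (B*3 + B)/9 = (3*B + B)/9 = (4*B)/9 = 4*B/9)
A = 1338481263/8755 (A = 391² + 4*(-342/(-206) + 36/85)/9 = 152881 + 4*(-342*(-1/206) + 36*(1/85))/9 = 152881 + 4*(171/103 + 36/85)/9 = 152881 + (4/9)*(18243/8755) = 152881 + 8108/8755 = 1338481263/8755 ≈ 1.5288e+5)
1/A = 1/(1338481263/8755) = 8755/1338481263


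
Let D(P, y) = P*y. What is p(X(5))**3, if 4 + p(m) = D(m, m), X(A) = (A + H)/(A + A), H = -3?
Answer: -970299/15625 ≈ -62.099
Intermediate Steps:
X(A) = (-3 + A)/(2*A) (X(A) = (A - 3)/(A + A) = (-3 + A)/((2*A)) = (-3 + A)*(1/(2*A)) = (-3 + A)/(2*A))
p(m) = -4 + m**2 (p(m) = -4 + m*m = -4 + m**2)
p(X(5))**3 = (-4 + ((1/2)*(-3 + 5)/5)**2)**3 = (-4 + ((1/2)*(1/5)*2)**2)**3 = (-4 + (1/5)**2)**3 = (-4 + 1/25)**3 = (-99/25)**3 = -970299/15625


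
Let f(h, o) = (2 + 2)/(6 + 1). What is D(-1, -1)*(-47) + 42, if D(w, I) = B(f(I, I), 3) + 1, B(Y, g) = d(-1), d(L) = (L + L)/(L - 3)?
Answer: -57/2 ≈ -28.500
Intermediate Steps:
f(h, o) = 4/7
d(L) = 2*L/(-3 + L) (d(L) = (2*L)/(-3 + L) = 2*L/(-3 + L))
B(Y, g) = 1/2 (B(Y, g) = 2*(-1)/(-3 - 1) = 2*(-1)/(-4) = 2*(-1)*(-1/4) = 1/2)
D(w, I) = 3/2 (D(w, I) = 1/2 + 1 = 3/2)
D(-1, -1)*(-47) + 42 = (3/2)*(-47) + 42 = -141/2 + 42 = -57/2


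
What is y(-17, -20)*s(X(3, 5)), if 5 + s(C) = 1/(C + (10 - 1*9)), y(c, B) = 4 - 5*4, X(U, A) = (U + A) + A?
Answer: 552/7 ≈ 78.857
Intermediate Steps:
X(U, A) = U + 2*A (X(U, A) = (A + U) + A = U + 2*A)
y(c, B) = -16 (y(c, B) = 4 - 20 = -16)
s(C) = -5 + 1/(1 + C) (s(C) = -5 + 1/(C + (10 - 1*9)) = -5 + 1/(C + (10 - 9)) = -5 + 1/(C + 1) = -5 + 1/(1 + C))
y(-17, -20)*s(X(3, 5)) = -16*(-4 - 5*(3 + 2*5))/(1 + (3 + 2*5)) = -16*(-4 - 5*(3 + 10))/(1 + (3 + 10)) = -16*(-4 - 5*13)/(1 + 13) = -16*(-4 - 65)/14 = -8*(-69)/7 = -16*(-69/14) = 552/7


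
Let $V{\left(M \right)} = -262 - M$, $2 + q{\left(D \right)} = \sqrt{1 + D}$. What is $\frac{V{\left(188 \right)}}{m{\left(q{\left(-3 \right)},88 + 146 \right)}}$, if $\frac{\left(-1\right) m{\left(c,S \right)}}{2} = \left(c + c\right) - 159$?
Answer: $- \frac{4075}{2953} - \frac{50 i \sqrt{2}}{2953} \approx -1.38 - 0.023945 i$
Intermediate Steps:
$q{\left(D \right)} = -2 + \sqrt{1 + D}$
$m{\left(c,S \right)} = 318 - 4 c$ ($m{\left(c,S \right)} = - 2 \left(\left(c + c\right) - 159\right) = - 2 \left(2 c - 159\right) = - 2 \left(-159 + 2 c\right) = 318 - 4 c$)
$\frac{V{\left(188 \right)}}{m{\left(q{\left(-3 \right)},88 + 146 \right)}} = \frac{-262 - 188}{318 - 4 \left(-2 + \sqrt{1 - 3}\right)} = \frac{-262 - 188}{318 - 4 \left(-2 + \sqrt{-2}\right)} = - \frac{450}{318 - 4 \left(-2 + i \sqrt{2}\right)} = - \frac{450}{318 + \left(8 - 4 i \sqrt{2}\right)} = - \frac{450}{326 - 4 i \sqrt{2}}$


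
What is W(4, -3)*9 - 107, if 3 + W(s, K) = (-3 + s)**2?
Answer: -125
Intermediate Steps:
W(s, K) = -3 + (-3 + s)**2
W(4, -3)*9 - 107 = (-3 + (-3 + 4)**2)*9 - 107 = (-3 + 1**2)*9 - 107 = (-3 + 1)*9 - 107 = -2*9 - 107 = -18 - 107 = -125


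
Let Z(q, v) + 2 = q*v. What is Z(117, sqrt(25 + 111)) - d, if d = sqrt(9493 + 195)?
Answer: -2 - 2*sqrt(2422) + 234*sqrt(34) ≈ 1264.0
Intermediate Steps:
d = 2*sqrt(2422) (d = sqrt(9688) = 2*sqrt(2422) ≈ 98.428)
Z(q, v) = -2 + q*v
Z(117, sqrt(25 + 111)) - d = (-2 + 117*sqrt(25 + 111)) - 2*sqrt(2422) = (-2 + 117*sqrt(136)) - 2*sqrt(2422) = (-2 + 117*(2*sqrt(34))) - 2*sqrt(2422) = (-2 + 234*sqrt(34)) - 2*sqrt(2422) = -2 - 2*sqrt(2422) + 234*sqrt(34)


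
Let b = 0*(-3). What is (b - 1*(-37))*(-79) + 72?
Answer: -2851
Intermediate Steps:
b = 0
(b - 1*(-37))*(-79) + 72 = (0 - 1*(-37))*(-79) + 72 = (0 + 37)*(-79) + 72 = 37*(-79) + 72 = -2923 + 72 = -2851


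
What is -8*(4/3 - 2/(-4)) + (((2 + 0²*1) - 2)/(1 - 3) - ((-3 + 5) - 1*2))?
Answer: -44/3 ≈ -14.667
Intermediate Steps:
-8*(4/3 - 2/(-4)) + (((2 + 0²*1) - 2)/(1 - 3) - ((-3 + 5) - 1*2)) = -8*(4*(⅓) - 2*(-¼)) + (((2 + 0*1) - 2)/(-2) - (2 - 2)) = -8*(4/3 + ½) + (((2 + 0) - 2)*(-½) - 1*0) = -8*11/6 + ((2 - 2)*(-½) + 0) = -44/3 + (0*(-½) + 0) = -44/3 + (0 + 0) = -44/3 + 0 = -44/3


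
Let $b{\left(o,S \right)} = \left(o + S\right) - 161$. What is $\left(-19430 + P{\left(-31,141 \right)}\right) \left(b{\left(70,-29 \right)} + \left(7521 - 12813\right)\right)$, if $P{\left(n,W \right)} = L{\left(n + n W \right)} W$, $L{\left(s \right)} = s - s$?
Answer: $105155160$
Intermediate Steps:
$b{\left(o,S \right)} = -161 + S + o$ ($b{\left(o,S \right)} = \left(S + o\right) - 161 = -161 + S + o$)
$L{\left(s \right)} = 0$
$P{\left(n,W \right)} = 0$ ($P{\left(n,W \right)} = 0 W = 0$)
$\left(-19430 + P{\left(-31,141 \right)}\right) \left(b{\left(70,-29 \right)} + \left(7521 - 12813\right)\right) = \left(-19430 + 0\right) \left(\left(-161 - 29 + 70\right) + \left(7521 - 12813\right)\right) = - 19430 \left(-120 - 5292\right) = \left(-19430\right) \left(-5412\right) = 105155160$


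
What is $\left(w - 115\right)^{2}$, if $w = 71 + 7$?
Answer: $1369$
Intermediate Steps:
$w = 78$
$\left(w - 115\right)^{2} = \left(78 - 115\right)^{2} = \left(-37\right)^{2} = 1369$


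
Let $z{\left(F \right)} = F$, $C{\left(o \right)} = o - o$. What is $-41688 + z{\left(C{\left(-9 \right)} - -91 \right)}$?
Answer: $-41597$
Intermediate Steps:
$C{\left(o \right)} = 0$
$-41688 + z{\left(C{\left(-9 \right)} - -91 \right)} = -41688 + \left(0 - -91\right) = -41688 + \left(0 + 91\right) = -41688 + 91 = -41597$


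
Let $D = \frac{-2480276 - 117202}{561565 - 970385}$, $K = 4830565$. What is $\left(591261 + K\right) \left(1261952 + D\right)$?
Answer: $\frac{699298732786034867}{102205} \approx 6.8421 \cdot 10^{12}$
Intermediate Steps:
$D = \frac{1298739}{204410}$ ($D = - \frac{2597478}{-408820} = \left(-2597478\right) \left(- \frac{1}{408820}\right) = \frac{1298739}{204410} \approx 6.3536$)
$\left(591261 + K\right) \left(1261952 + D\right) = \left(591261 + 4830565\right) \left(1261952 + \frac{1298739}{204410}\right) = 5421826 \cdot \frac{257956907059}{204410} = \frac{699298732786034867}{102205}$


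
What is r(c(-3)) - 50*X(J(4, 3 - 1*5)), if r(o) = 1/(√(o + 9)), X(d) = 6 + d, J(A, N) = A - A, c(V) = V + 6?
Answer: -300 + √3/6 ≈ -299.71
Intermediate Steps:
c(V) = 6 + V
J(A, N) = 0
r(o) = (9 + o)^(-½) (r(o) = 1/(√(9 + o)) = (9 + o)^(-½))
r(c(-3)) - 50*X(J(4, 3 - 1*5)) = (9 + (6 - 3))^(-½) - 50*(6 + 0) = (9 + 3)^(-½) - 50*6 = 12^(-½) - 300 = √3/6 - 300 = -300 + √3/6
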